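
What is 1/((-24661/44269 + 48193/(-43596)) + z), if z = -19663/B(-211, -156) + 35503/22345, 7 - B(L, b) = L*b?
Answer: 1419192803675275020/743423855080530523 ≈ 1.9090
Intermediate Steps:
B(L, b) = 7 - L*b
z = 1607737962/735351605 (z = -19663/(7 - 1*(-211)*(-156)) + 35503/22345 = -19663/(7 - 32916) + 35503*(1/22345) = -19663/(-32909) + 35503/22345 = -19663*(-1/32909) + 35503/22345 = 19663/32909 + 35503/22345 = 1607737962/735351605 ≈ 2.1864)
1/((-24661/44269 + 48193/(-43596)) + z) = 1/((-24661/44269 + 48193/(-43596)) + 1607737962/735351605) = 1/((-24661*1/44269 + 48193*(-1/43596)) + 1607737962/735351605) = 1/((-24661/44269 - 48193/43596) + 1607737962/735351605) = 1/(-3208576873/1929951324 + 1607737962/735351605) = 1/(743423855080530523/1419192803675275020) = 1419192803675275020/743423855080530523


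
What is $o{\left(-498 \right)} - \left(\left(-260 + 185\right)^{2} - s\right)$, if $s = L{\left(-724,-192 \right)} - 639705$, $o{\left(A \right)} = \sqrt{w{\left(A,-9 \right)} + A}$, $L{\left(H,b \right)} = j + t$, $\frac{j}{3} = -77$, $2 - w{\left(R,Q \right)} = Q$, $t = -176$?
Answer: $-645737 + i \sqrt{487} \approx -6.4574 \cdot 10^{5} + 22.068 i$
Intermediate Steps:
$w{\left(R,Q \right)} = 2 - Q$
$j = -231$ ($j = 3 \left(-77\right) = -231$)
$L{\left(H,b \right)} = -407$ ($L{\left(H,b \right)} = -231 - 176 = -407$)
$o{\left(A \right)} = \sqrt{11 + A}$ ($o{\left(A \right)} = \sqrt{\left(2 - -9\right) + A} = \sqrt{\left(2 + 9\right) + A} = \sqrt{11 + A}$)
$s = -640112$ ($s = -407 - 639705 = -640112$)
$o{\left(-498 \right)} - \left(\left(-260 + 185\right)^{2} - s\right) = \sqrt{11 - 498} - \left(\left(-260 + 185\right)^{2} - -640112\right) = \sqrt{-487} - \left(\left(-75\right)^{2} + 640112\right) = i \sqrt{487} - \left(5625 + 640112\right) = i \sqrt{487} - 645737 = -645737 + i \sqrt{487}$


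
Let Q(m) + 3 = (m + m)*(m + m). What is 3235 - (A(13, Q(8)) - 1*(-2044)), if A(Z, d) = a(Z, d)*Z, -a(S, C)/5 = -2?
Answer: 1061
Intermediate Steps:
a(S, C) = 10 (a(S, C) = -5*(-2) = 10)
Q(m) = -3 + 4*m² (Q(m) = -3 + (m + m)*(m + m) = -3 + (2*m)*(2*m) = -3 + 4*m²)
A(Z, d) = 10*Z
3235 - (A(13, Q(8)) - 1*(-2044)) = 3235 - (10*13 - 1*(-2044)) = 3235 - (130 + 2044) = 3235 - 1*2174 = 3235 - 2174 = 1061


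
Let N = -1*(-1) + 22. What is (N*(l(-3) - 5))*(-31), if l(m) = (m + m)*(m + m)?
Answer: -22103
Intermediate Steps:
l(m) = 4*m**2 (l(m) = (2*m)*(2*m) = 4*m**2)
N = 23 (N = 1 + 22 = 23)
(N*(l(-3) - 5))*(-31) = (23*(4*(-3)**2 - 5))*(-31) = (23*(4*9 - 5))*(-31) = (23*(36 - 5))*(-31) = (23*31)*(-31) = 713*(-31) = -22103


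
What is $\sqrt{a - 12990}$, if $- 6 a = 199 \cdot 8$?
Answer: $\frac{i \sqrt{119298}}{3} \approx 115.13 i$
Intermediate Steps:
$a = - \frac{796}{3}$ ($a = - \frac{199 \cdot 8}{6} = \left(- \frac{1}{6}\right) 1592 = - \frac{796}{3} \approx -265.33$)
$\sqrt{a - 12990} = \sqrt{- \frac{796}{3} - 12990} = \sqrt{- \frac{39766}{3}} = \frac{i \sqrt{119298}}{3}$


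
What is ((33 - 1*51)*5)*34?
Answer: -3060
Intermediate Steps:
((33 - 1*51)*5)*34 = ((33 - 51)*5)*34 = -18*5*34 = -90*34 = -3060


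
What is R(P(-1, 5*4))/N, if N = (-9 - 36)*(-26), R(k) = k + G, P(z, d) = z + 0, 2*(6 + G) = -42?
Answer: -14/585 ≈ -0.023932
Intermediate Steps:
G = -27 (G = -6 + (1/2)*(-42) = -6 - 21 = -27)
P(z, d) = z
R(k) = -27 + k (R(k) = k - 27 = -27 + k)
N = 1170 (N = -45*(-26) = 1170)
R(P(-1, 5*4))/N = (-27 - 1)/1170 = -28*1/1170 = -14/585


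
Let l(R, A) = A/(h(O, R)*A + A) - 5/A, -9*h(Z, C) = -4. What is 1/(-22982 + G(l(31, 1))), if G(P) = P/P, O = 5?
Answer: -1/22981 ≈ -4.3514e-5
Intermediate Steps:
h(Z, C) = 4/9 (h(Z, C) = -⅑*(-4) = 4/9)
l(R, A) = 9/13 - 5/A (l(R, A) = A/(4*A/9 + A) - 5/A = A/((13*A/9)) - 5/A = A*(9/(13*A)) - 5/A = 9/13 - 5/A)
G(P) = 1
1/(-22982 + G(l(31, 1))) = 1/(-22982 + 1) = 1/(-22981) = -1/22981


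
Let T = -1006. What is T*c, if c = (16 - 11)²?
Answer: -25150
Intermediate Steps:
c = 25 (c = 5² = 25)
T*c = -1006*25 = -25150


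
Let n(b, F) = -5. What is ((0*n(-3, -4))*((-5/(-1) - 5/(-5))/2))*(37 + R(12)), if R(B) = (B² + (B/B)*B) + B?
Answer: 0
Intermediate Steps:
R(B) = B² + 2*B (R(B) = (B² + 1*B) + B = (B² + B) + B = (B + B²) + B = B² + 2*B)
((0*n(-3, -4))*((-5/(-1) - 5/(-5))/2))*(37 + R(12)) = ((0*(-5))*((-5/(-1) - 5/(-5))/2))*(37 + 12*(2 + 12)) = (0*((-5*(-1) - 5*(-⅕))*(½)))*(37 + 12*14) = (0*((5 + 1)*(½)))*(37 + 168) = (0*(6*(½)))*205 = (0*3)*205 = 0*205 = 0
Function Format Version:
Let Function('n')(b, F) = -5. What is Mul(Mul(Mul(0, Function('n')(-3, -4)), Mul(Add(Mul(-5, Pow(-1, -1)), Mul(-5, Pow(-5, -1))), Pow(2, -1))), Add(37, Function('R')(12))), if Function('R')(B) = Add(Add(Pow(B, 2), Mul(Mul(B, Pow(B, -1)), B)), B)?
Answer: 0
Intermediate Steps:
Function('R')(B) = Add(Pow(B, 2), Mul(2, B)) (Function('R')(B) = Add(Add(Pow(B, 2), Mul(1, B)), B) = Add(Add(Pow(B, 2), B), B) = Add(Add(B, Pow(B, 2)), B) = Add(Pow(B, 2), Mul(2, B)))
Mul(Mul(Mul(0, Function('n')(-3, -4)), Mul(Add(Mul(-5, Pow(-1, -1)), Mul(-5, Pow(-5, -1))), Pow(2, -1))), Add(37, Function('R')(12))) = Mul(Mul(Mul(0, -5), Mul(Add(Mul(-5, Pow(-1, -1)), Mul(-5, Pow(-5, -1))), Pow(2, -1))), Add(37, Mul(12, Add(2, 12)))) = Mul(Mul(0, Mul(Add(Mul(-5, -1), Mul(-5, Rational(-1, 5))), Rational(1, 2))), Add(37, Mul(12, 14))) = Mul(Mul(0, Mul(Add(5, 1), Rational(1, 2))), Add(37, 168)) = Mul(Mul(0, Mul(6, Rational(1, 2))), 205) = Mul(Mul(0, 3), 205) = Mul(0, 205) = 0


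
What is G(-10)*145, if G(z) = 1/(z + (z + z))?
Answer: -29/6 ≈ -4.8333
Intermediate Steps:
G(z) = 1/(3*z) (G(z) = 1/(z + 2*z) = 1/(3*z))
G(-10)*145 = ((1/3)/(-10))*145 = ((1/3)*(-1/10))*145 = -1/30*145 = -29/6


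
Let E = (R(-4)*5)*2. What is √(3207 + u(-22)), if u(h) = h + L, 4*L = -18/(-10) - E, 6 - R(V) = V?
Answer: √316045/10 ≈ 56.218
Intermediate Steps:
R(V) = 6 - V
E = 100 (E = ((6 - 1*(-4))*5)*2 = ((6 + 4)*5)*2 = (10*5)*2 = 50*2 = 100)
L = -491/20 (L = (-18/(-10) - 1*100)/4 = (-18*(-⅒) - 100)/4 = (9/5 - 100)/4 = (¼)*(-491/5) = -491/20 ≈ -24.550)
u(h) = -491/20 + h (u(h) = h - 491/20 = -491/20 + h)
√(3207 + u(-22)) = √(3207 + (-491/20 - 22)) = √(3207 - 931/20) = √(63209/20) = √316045/10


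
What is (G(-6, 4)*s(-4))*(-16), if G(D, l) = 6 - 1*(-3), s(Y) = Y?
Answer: 576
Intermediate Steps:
G(D, l) = 9 (G(D, l) = 6 + 3 = 9)
(G(-6, 4)*s(-4))*(-16) = (9*(-4))*(-16) = -36*(-16) = 576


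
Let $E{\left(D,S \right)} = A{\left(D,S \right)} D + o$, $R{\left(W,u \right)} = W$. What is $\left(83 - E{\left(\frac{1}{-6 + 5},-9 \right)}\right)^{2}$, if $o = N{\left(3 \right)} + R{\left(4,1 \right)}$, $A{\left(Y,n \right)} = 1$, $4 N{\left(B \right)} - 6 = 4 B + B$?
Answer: $\frac{89401}{16} \approx 5587.6$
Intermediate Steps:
$N{\left(B \right)} = \frac{3}{2} + \frac{5 B}{4}$ ($N{\left(B \right)} = \frac{3}{2} + \frac{4 B + B}{4} = \frac{3}{2} + \frac{5 B}{4}$)
$o = \frac{37}{4}$ ($o = \left(\frac{3}{2} + \frac{5}{4} \cdot 3\right) + 4 = \left(\frac{3}{2} + \frac{15}{4}\right) + 4 = \frac{21}{4} + 4 = \frac{37}{4} \approx 9.25$)
$E{\left(D,S \right)} = \frac{37}{4} + D$ ($E{\left(D,S \right)} = 1 D + \frac{37}{4} = D + \frac{37}{4} = \frac{37}{4} + D$)
$\left(83 - E{\left(\frac{1}{-6 + 5},-9 \right)}\right)^{2} = \left(83 - \left(\frac{37}{4} + \frac{1}{-6 + 5}\right)\right)^{2} = \left(83 - \left(\frac{37}{4} + \frac{1}{-1}\right)\right)^{2} = \left(83 - \left(\frac{37}{4} - 1\right)\right)^{2} = \left(83 - \frac{33}{4}\right)^{2} = \left(\frac{299}{4}\right)^{2} = \frac{89401}{16}$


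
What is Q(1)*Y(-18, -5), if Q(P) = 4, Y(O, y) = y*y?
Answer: 100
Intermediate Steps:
Y(O, y) = y²
Q(1)*Y(-18, -5) = 4*(-5)² = 4*25 = 100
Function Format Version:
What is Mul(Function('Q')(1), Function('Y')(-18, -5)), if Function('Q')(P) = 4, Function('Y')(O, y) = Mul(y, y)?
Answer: 100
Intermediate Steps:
Function('Y')(O, y) = Pow(y, 2)
Mul(Function('Q')(1), Function('Y')(-18, -5)) = Mul(4, Pow(-5, 2)) = Mul(4, 25) = 100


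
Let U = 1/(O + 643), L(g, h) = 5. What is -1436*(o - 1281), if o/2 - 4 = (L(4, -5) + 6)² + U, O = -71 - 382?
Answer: 140647584/95 ≈ 1.4805e+6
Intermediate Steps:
O = -453
U = 1/190 (U = 1/(-453 + 643) = 1/190 ≈ 0.0052632)
o = 23751/95 (o = 8 + 2*((5 + 6)² + 1/190) = 8 + 2*(11² + 1/190) = 8 + 2*(121 + 1/190) = 8 + 2*(22991/190) = 8 + 22991/95 = 23751/95 ≈ 250.01)
-1436*(o - 1281) = -1436*(23751/95 - 1281) = -1436*(-97944/95) = 140647584/95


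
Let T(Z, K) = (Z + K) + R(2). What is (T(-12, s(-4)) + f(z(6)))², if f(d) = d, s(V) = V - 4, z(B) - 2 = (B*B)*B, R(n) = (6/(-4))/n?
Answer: 622521/16 ≈ 38908.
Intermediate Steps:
R(n) = -3/(2*n) (R(n) = (6*(-¼))/n = -3/(2*n))
z(B) = 2 + B³ (z(B) = 2 + (B*B)*B = 2 + B²*B = 2 + B³)
s(V) = -4 + V
T(Z, K) = -¾ + K + Z (T(Z, K) = (Z + K) - 3/2/2 = (K + Z) - 3/2*½ = (K + Z) - ¾ = -¾ + K + Z)
(T(-12, s(-4)) + f(z(6)))² = ((-¾ + (-4 - 4) - 12) + (2 + 6³))² = ((-¾ - 8 - 12) + (2 + 216))² = (-83/4 + 218)² = (789/4)² = 622521/16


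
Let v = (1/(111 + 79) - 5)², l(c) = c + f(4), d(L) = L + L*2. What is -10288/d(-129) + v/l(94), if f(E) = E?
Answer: 36745418987/1369128600 ≈ 26.839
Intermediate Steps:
d(L) = 3*L (d(L) = L + 2*L = 3*L)
l(c) = 4 + c (l(c) = c + 4 = 4 + c)
v = 900601/36100 (v = (1/190 - 5)² = (-949/190)² = 900601/36100 ≈ 24.947)
-10288/d(-129) + v/l(94) = -10288/(3*(-129)) + 900601/(36100*(4 + 94)) = -10288/(-387) + (900601/36100)/98 = -10288*(-1/387) + (900601/36100)*(1/98) = 10288/387 + 900601/3537800 = 36745418987/1369128600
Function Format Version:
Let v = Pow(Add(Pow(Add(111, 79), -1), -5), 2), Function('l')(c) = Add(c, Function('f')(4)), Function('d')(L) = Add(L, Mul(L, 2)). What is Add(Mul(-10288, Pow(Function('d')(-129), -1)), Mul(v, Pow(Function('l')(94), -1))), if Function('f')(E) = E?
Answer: Rational(36745418987, 1369128600) ≈ 26.839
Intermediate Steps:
Function('d')(L) = Mul(3, L) (Function('d')(L) = Add(L, Mul(2, L)) = Mul(3, L))
Function('l')(c) = Add(4, c) (Function('l')(c) = Add(c, 4) = Add(4, c))
v = Rational(900601, 36100) (v = Pow(Add(Pow(190, -1), -5), 2) = Pow(Add(Rational(1, 190), -5), 2) = Pow(Rational(-949, 190), 2) = Rational(900601, 36100) ≈ 24.947)
Add(Mul(-10288, Pow(Function('d')(-129), -1)), Mul(v, Pow(Function('l')(94), -1))) = Add(Mul(-10288, Pow(Mul(3, -129), -1)), Mul(Rational(900601, 36100), Pow(Add(4, 94), -1))) = Add(Mul(-10288, Pow(-387, -1)), Mul(Rational(900601, 36100), Pow(98, -1))) = Add(Mul(-10288, Rational(-1, 387)), Mul(Rational(900601, 36100), Rational(1, 98))) = Add(Rational(10288, 387), Rational(900601, 3537800)) = Rational(36745418987, 1369128600)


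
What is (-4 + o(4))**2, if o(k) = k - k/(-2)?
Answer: 4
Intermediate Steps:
o(k) = 3*k/2 (o(k) = k - k*(-1)/2 = k - (-1)*k/2 = k + k/2 = 3*k/2)
(-4 + o(4))**2 = (-4 + (3/2)*4)**2 = (-4 + 6)**2 = 2**2 = 4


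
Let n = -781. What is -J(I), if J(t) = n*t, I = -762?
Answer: -595122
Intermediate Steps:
J(t) = -781*t
-J(I) = -(-781)*(-762) = -1*595122 = -595122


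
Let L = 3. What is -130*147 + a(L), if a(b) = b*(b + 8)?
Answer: -19077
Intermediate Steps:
a(b) = b*(8 + b)
-130*147 + a(L) = -130*147 + 3*(8 + 3) = -19110 + 3*11 = -19110 + 33 = -19077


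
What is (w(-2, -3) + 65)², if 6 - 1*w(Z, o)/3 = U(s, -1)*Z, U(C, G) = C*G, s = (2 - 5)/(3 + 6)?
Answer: 7225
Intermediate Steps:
s = -⅓ (s = -3/9 = -3*⅑ = -⅓ ≈ -0.33333)
w(Z, o) = 18 - Z (w(Z, o) = 18 - 3*(-⅓*(-1))*Z = 18 - Z)
(w(-2, -3) + 65)² = ((18 - 1*(-2)) + 65)² = ((18 + 2) + 65)² = (20 + 65)² = 85² = 7225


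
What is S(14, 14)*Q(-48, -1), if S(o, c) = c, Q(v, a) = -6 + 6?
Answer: 0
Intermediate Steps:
Q(v, a) = 0
S(14, 14)*Q(-48, -1) = 14*0 = 0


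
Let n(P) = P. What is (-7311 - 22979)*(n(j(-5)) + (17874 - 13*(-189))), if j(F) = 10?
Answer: -616128890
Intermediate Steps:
(-7311 - 22979)*(n(j(-5)) + (17874 - 13*(-189))) = (-7311 - 22979)*(10 + (17874 - 13*(-189))) = -30290*(10 + (17874 + 2457)) = -30290*(10 + 20331) = -30290*20341 = -616128890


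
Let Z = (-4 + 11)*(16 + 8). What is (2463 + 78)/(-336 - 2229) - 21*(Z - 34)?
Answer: -2406817/855 ≈ -2815.0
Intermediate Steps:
Z = 168 (Z = 7*24 = 168)
(2463 + 78)/(-336 - 2229) - 21*(Z - 34) = (2463 + 78)/(-336 - 2229) - 21*(168 - 34) = 2541/(-2565) - 21*134 = 2541*(-1/2565) - 1*2814 = -847/855 - 2814 = -2406817/855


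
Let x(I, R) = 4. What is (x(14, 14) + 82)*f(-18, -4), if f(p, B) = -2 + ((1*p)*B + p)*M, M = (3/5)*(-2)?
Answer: -28724/5 ≈ -5744.8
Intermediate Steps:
M = -6/5 (M = (3*(1/5))*(-2) = (3/5)*(-2) = -6/5 ≈ -1.2000)
f(p, B) = -2 - 6*p/5 - 6*B*p/5 (f(p, B) = -2 + ((1*p)*B + p)*(-6/5) = -2 + (p*B + p)*(-6/5) = -2 + (B*p + p)*(-6/5) = -2 + (p + B*p)*(-6/5) = -2 + (-6*p/5 - 6*B*p/5) = -2 - 6*p/5 - 6*B*p/5)
(x(14, 14) + 82)*f(-18, -4) = (4 + 82)*(-2 - 6/5*(-18) - 6/5*(-4)*(-18)) = 86*(-2 + 108/5 - 432/5) = 86*(-334/5) = -28724/5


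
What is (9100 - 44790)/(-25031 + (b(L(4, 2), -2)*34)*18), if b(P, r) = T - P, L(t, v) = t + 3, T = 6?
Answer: 35690/25643 ≈ 1.3918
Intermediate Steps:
L(t, v) = 3 + t
b(P, r) = 6 - P
(9100 - 44790)/(-25031 + (b(L(4, 2), -2)*34)*18) = (9100 - 44790)/(-25031 + ((6 - (3 + 4))*34)*18) = -35690/(-25031 + ((6 - 1*7)*34)*18) = -35690/(-25031 + ((6 - 7)*34)*18) = -35690/(-25031 - 1*34*18) = -35690/(-25031 - 34*18) = -35690/(-25031 - 612) = -35690/(-25643) = -35690*(-1/25643) = 35690/25643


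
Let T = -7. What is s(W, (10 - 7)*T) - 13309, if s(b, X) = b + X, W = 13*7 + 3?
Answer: -13236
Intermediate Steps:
W = 94 (W = 91 + 3 = 94)
s(b, X) = X + b
s(W, (10 - 7)*T) - 13309 = ((10 - 7)*(-7) + 94) - 13309 = (3*(-7) + 94) - 13309 = (-21 + 94) - 13309 = 73 - 13309 = -13236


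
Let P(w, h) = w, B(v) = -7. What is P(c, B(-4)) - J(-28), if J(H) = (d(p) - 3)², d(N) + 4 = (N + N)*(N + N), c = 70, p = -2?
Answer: -11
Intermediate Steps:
d(N) = -4 + 4*N² (d(N) = -4 + (N + N)*(N + N) = -4 + (2*N)*(2*N) = -4 + 4*N²)
J(H) = 81 (J(H) = ((-4 + 4*(-2)²) - 3)² = ((-4 + 4*4) - 3)² = ((-4 + 16) - 3)² = (12 - 3)² = 9² = 81)
P(c, B(-4)) - J(-28) = 70 - 1*81 = 70 - 81 = -11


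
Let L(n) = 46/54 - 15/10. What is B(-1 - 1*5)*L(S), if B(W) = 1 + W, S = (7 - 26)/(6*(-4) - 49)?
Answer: 175/54 ≈ 3.2407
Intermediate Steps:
S = 19/73 (S = -19/(-24 - 49) = -19/(-73) = -19*(-1/73) = 19/73 ≈ 0.26027)
L(n) = -35/54 (L(n) = 46*(1/54) - 15*1/10 = 23/27 - 3/2 = -35/54)
B(-1 - 1*5)*L(S) = (1 + (-1 - 1*5))*(-35/54) = (1 + (-1 - 5))*(-35/54) = (1 - 6)*(-35/54) = -5*(-35/54) = 175/54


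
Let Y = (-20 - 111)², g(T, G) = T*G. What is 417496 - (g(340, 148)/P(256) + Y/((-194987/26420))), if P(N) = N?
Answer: 1309141744637/3119792 ≈ 4.1962e+5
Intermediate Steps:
g(T, G) = G*T
Y = 17161 (Y = (-131)² = 17161)
417496 - (g(340, 148)/P(256) + Y/((-194987/26420))) = 417496 - ((148*340)/256 + 17161/((-194987/26420))) = 417496 - (50320*(1/256) + 17161/((-194987*1/26420))) = 417496 - (3145/16 + 17161/(-194987/26420)) = 417496 - (3145/16 + 17161*(-26420/194987)) = 417496 - (3145/16 - 453393620/194987) = 417496 - 1*(-6641063805/3119792) = 417496 + 6641063805/3119792 = 1309141744637/3119792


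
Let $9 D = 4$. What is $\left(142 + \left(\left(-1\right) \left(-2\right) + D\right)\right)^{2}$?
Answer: $\frac{1690000}{81} \approx 20864.0$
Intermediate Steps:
$D = \frac{4}{9}$ ($D = \frac{1}{9} \cdot 4 = \frac{4}{9} \approx 0.44444$)
$\left(142 + \left(\left(-1\right) \left(-2\right) + D\right)\right)^{2} = \left(142 + \left(\left(-1\right) \left(-2\right) + \frac{4}{9}\right)\right)^{2} = \left(142 + \left(2 + \frac{4}{9}\right)\right)^{2} = \left(142 + \frac{22}{9}\right)^{2} = \left(\frac{1300}{9}\right)^{2} = \frac{1690000}{81}$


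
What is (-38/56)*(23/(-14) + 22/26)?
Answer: 2755/5096 ≈ 0.54062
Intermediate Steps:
(-38/56)*(23/(-14) + 22/26) = (-38*1/56)*(23*(-1/14) + 22*(1/26)) = -19*(-23/14 + 11/13)/28 = -19/28*(-145/182) = 2755/5096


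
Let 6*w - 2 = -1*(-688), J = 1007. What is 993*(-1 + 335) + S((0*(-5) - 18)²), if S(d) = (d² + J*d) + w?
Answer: 763021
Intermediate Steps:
w = 115 (w = ⅓ + (-1*(-688))/6 = ⅓ + (⅙)*688 = ⅓ + 344/3 = 115)
S(d) = 115 + d² + 1007*d (S(d) = (d² + 1007*d) + 115 = 115 + d² + 1007*d)
993*(-1 + 335) + S((0*(-5) - 18)²) = 993*(-1 + 335) + (115 + ((0*(-5) - 18)²)² + 1007*(0*(-5) - 18)²) = 993*334 + (115 + ((0 - 18)²)² + 1007*(0 - 18)²) = 331662 + (115 + ((-18)²)² + 1007*(-18)²) = 331662 + (115 + 324² + 1007*324) = 331662 + (115 + 104976 + 326268) = 331662 + 431359 = 763021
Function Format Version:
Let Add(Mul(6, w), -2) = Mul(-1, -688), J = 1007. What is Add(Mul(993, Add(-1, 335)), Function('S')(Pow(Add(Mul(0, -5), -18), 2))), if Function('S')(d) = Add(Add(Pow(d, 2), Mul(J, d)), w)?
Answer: 763021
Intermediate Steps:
w = 115 (w = Add(Rational(1, 3), Mul(Rational(1, 6), Mul(-1, -688))) = Add(Rational(1, 3), Mul(Rational(1, 6), 688)) = Add(Rational(1, 3), Rational(344, 3)) = 115)
Function('S')(d) = Add(115, Pow(d, 2), Mul(1007, d)) (Function('S')(d) = Add(Add(Pow(d, 2), Mul(1007, d)), 115) = Add(115, Pow(d, 2), Mul(1007, d)))
Add(Mul(993, Add(-1, 335)), Function('S')(Pow(Add(Mul(0, -5), -18), 2))) = Add(Mul(993, Add(-1, 335)), Add(115, Pow(Pow(Add(Mul(0, -5), -18), 2), 2), Mul(1007, Pow(Add(Mul(0, -5), -18), 2)))) = Add(Mul(993, 334), Add(115, Pow(Pow(Add(0, -18), 2), 2), Mul(1007, Pow(Add(0, -18), 2)))) = Add(331662, Add(115, Pow(Pow(-18, 2), 2), Mul(1007, Pow(-18, 2)))) = Add(331662, Add(115, Pow(324, 2), Mul(1007, 324))) = Add(331662, Add(115, 104976, 326268)) = Add(331662, 431359) = 763021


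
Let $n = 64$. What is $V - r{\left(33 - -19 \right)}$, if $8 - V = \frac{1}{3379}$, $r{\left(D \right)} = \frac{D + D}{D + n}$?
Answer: $\frac{696045}{97991} \approx 7.1031$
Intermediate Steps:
$r{\left(D \right)} = \frac{2 D}{64 + D}$ ($r{\left(D \right)} = \frac{D + D}{D + 64} = \frac{2 D}{64 + D}$)
$V = \frac{27031}{3379}$ ($V = 8 - \frac{1}{3379} = \frac{27031}{3379} \approx 7.9997$)
$V - r{\left(33 - -19 \right)} = \frac{27031}{3379} - \frac{2 \left(33 - -19\right)}{64 + \left(33 - -19\right)} = \frac{27031}{3379} - \frac{2 \left(33 + 19\right)}{64 + \left(33 + 19\right)} = \frac{27031}{3379} - 2 \cdot 52 \frac{1}{64 + 52} = \frac{27031}{3379} - 2 \cdot 52 \cdot \frac{1}{116} = \frac{27031}{3379} - \frac{26}{29} = \frac{696045}{97991}$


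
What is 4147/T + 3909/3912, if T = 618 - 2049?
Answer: -3543095/1866024 ≈ -1.8987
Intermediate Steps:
T = -1431
4147/T + 3909/3912 = 4147/(-1431) + 3909/3912 = 4147*(-1/1431) + 3909*(1/3912) = -4147/1431 + 1303/1304 = -3543095/1866024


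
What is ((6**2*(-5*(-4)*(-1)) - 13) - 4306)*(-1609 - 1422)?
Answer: 15273209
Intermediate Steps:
((6**2*(-5*(-4)*(-1)) - 13) - 4306)*(-1609 - 1422) = ((36*(20*(-1)) - 13) - 4306)*(-3031) = ((36*(-20) - 13) - 4306)*(-3031) = ((-720 - 13) - 4306)*(-3031) = (-733 - 4306)*(-3031) = -5039*(-3031) = 15273209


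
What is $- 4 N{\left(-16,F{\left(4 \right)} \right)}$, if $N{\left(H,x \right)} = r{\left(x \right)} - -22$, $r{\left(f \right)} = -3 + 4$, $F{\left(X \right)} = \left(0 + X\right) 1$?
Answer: $-92$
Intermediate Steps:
$F{\left(X \right)} = X$ ($F{\left(X \right)} = X 1 = X$)
$r{\left(f \right)} = 1$
$N{\left(H,x \right)} = 23$ ($N{\left(H,x \right)} = 1 - -22 = 1 + 22 = 23$)
$- 4 N{\left(-16,F{\left(4 \right)} \right)} = \left(-4\right) 23 = -92$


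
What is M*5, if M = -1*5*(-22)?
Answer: 550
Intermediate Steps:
M = 110 (M = -5*(-22) = 110)
M*5 = 110*5 = 550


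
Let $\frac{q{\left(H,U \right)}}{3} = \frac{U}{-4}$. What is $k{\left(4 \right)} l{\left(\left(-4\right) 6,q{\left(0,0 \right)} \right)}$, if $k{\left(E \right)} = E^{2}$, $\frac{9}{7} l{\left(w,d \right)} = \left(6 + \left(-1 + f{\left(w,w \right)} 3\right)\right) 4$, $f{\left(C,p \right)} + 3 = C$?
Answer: $- \frac{34048}{9} \approx -3783.1$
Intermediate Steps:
$f{\left(C,p \right)} = -3 + C$
$q{\left(H,U \right)} = - \frac{3 U}{4}$ ($q{\left(H,U \right)} = 3 \frac{U}{-4} = 3 U \left(- \frac{1}{4}\right) = 3 \left(- \frac{U}{4}\right) = - \frac{3 U}{4}$)
$l{\left(w,d \right)} = - \frac{112}{9} + \frac{28 w}{3}$ ($l{\left(w,d \right)} = \frac{7 \left(6 + \left(-1 + \left(-3 + w\right) 3\right)\right) 4}{9} = \frac{7 \left(6 + \left(-1 + \left(-9 + 3 w\right)\right)\right) 4}{9} = \frac{7 \left(6 + \left(-10 + 3 w\right)\right) 4}{9} = \frac{7 \left(-4 + 3 w\right) 4}{9} = \frac{7 \left(-16 + 12 w\right)}{9} = - \frac{112}{9} + \frac{28 w}{3}$)
$k{\left(4 \right)} l{\left(\left(-4\right) 6,q{\left(0,0 \right)} \right)} = 4^{2} \left(- \frac{112}{9} + \frac{28 \left(\left(-4\right) 6\right)}{3}\right) = 16 \left(- \frac{112}{9} + \frac{28}{3} \left(-24\right)\right) = 16 \left(- \frac{112}{9} - 224\right) = 16 \left(- \frac{2128}{9}\right) = - \frac{34048}{9}$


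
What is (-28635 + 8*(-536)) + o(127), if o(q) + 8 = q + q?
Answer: -32677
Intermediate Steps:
o(q) = -8 + 2*q (o(q) = -8 + (q + q) = -8 + 2*q)
(-28635 + 8*(-536)) + o(127) = (-28635 + 8*(-536)) + (-8 + 2*127) = (-28635 - 4288) + (-8 + 254) = -32923 + 246 = -32677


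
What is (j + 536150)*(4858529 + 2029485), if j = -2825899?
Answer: -15771823168486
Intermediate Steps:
(j + 536150)*(4858529 + 2029485) = (-2825899 + 536150)*(4858529 + 2029485) = -2289749*6888014 = -15771823168486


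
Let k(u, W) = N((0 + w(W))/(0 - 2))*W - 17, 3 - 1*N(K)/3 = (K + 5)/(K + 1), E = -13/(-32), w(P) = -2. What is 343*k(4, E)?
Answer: -5831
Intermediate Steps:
E = 13/32 (E = -13*(-1/32) = 13/32 ≈ 0.40625)
N(K) = 9 - 3*(5 + K)/(1 + K) (N(K) = 9 - 3*(K + 5)/(K + 1) = 9 - 3*(5 + K)/(1 + K))
k(u, W) = -17 (k(u, W) = (6*(-1 + (0 - 2)/(0 - 2))/(1 + (0 - 2)/(0 - 2)))*W - 17 = (6*(-1 - 2/(-2))/(1 - 2/(-2)))*W - 17 = (6*(-1 - 2*(-1/2))/(1 - 2*(-1/2)))*W - 17 = (6*(-1 + 1)/(1 + 1))*W - 17 = (6*0/2)*W - 17 = (6*(1/2)*0)*W - 17 = 0*W - 17 = 0 - 17 = -17)
343*k(4, E) = 343*(-17) = -5831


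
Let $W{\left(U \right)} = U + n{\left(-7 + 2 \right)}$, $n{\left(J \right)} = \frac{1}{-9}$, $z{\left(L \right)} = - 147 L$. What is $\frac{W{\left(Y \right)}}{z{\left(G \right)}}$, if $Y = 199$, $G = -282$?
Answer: $\frac{895}{186543} \approx 0.0047978$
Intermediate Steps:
$n{\left(J \right)} = - \frac{1}{9}$
$W{\left(U \right)} = - \frac{1}{9} + U$ ($W{\left(U \right)} = U - \frac{1}{9} = - \frac{1}{9} + U$)
$\frac{W{\left(Y \right)}}{z{\left(G \right)}} = \frac{- \frac{1}{9} + 199}{\left(-147\right) \left(-282\right)} = \frac{1790}{9 \cdot 41454} = \frac{1790}{9} \cdot \frac{1}{41454} = \frac{895}{186543}$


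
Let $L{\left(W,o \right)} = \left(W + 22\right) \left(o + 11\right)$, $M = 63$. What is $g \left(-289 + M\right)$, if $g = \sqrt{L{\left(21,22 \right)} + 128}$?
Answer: $- 226 \sqrt{1547} \approx -8889.0$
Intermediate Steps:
$L{\left(W,o \right)} = \left(11 + o\right) \left(22 + W\right)$ ($L{\left(W,o \right)} = \left(22 + W\right) \left(11 + o\right) = \left(11 + o\right) \left(22 + W\right)$)
$g = \sqrt{1547}$ ($g = \sqrt{\left(242 + 11 \cdot 21 + 22 \cdot 22 + 21 \cdot 22\right) + 128} = \sqrt{\left(242 + 231 + 484 + 462\right) + 128} = \sqrt{1419 + 128} = \sqrt{1547} \approx 39.332$)
$g \left(-289 + M\right) = \sqrt{1547} \left(-289 + 63\right) = \sqrt{1547} \left(-226\right) = - 226 \sqrt{1547}$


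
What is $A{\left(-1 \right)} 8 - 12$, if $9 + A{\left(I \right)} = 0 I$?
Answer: $-84$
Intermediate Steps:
$A{\left(I \right)} = -9$ ($A{\left(I \right)} = -9 + 0 I = -9 + 0 = -9$)
$A{\left(-1 \right)} 8 - 12 = \left(-9\right) 8 - 12 = -72 - 12 = -84$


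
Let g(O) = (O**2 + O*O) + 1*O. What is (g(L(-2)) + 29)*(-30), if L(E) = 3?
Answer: -1500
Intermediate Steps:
g(O) = O + 2*O**2 (g(O) = (O**2 + O**2) + O = 2*O**2 + O = O + 2*O**2)
(g(L(-2)) + 29)*(-30) = (3*(1 + 2*3) + 29)*(-30) = (3*(1 + 6) + 29)*(-30) = (3*7 + 29)*(-30) = (21 + 29)*(-30) = 50*(-30) = -1500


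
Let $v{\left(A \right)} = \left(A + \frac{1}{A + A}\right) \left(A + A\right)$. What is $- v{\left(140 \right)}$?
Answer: $-39201$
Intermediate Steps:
$v{\left(A \right)} = 2 A \left(A + \frac{1}{2 A}\right)$ ($v{\left(A \right)} = \left(A + \frac{1}{2 A}\right) 2 A = 2 A \left(A + \frac{1}{2 A}\right)$)
$- v{\left(140 \right)} = - (1 + 2 \cdot 140^{2}) = - (1 + 2 \cdot 19600) = - (1 + 39200) = \left(-1\right) 39201 = -39201$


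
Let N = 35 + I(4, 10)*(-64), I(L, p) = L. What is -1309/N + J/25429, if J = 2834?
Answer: 1994875/330577 ≈ 6.0345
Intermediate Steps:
N = -221 (N = 35 + 4*(-64) = 35 - 256 = -221)
-1309/N + J/25429 = -1309/(-221) + 2834/25429 = -1309*(-1/221) + 2834*(1/25429) = 77/13 + 2834/25429 = 1994875/330577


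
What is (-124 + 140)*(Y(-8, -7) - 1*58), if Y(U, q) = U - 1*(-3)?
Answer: -1008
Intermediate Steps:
Y(U, q) = 3 + U (Y(U, q) = U + 3 = 3 + U)
(-124 + 140)*(Y(-8, -7) - 1*58) = (-124 + 140)*((3 - 8) - 1*58) = 16*(-5 - 58) = 16*(-63) = -1008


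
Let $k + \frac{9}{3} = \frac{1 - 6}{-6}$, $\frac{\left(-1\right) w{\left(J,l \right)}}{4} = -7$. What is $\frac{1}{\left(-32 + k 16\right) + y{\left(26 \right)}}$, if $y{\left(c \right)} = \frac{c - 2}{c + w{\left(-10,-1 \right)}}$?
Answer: $- \frac{9}{596} \approx -0.015101$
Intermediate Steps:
$w{\left(J,l \right)} = 28$ ($w{\left(J,l \right)} = \left(-4\right) \left(-7\right) = 28$)
$k = - \frac{13}{6}$ ($k = -3 + \frac{1 - 6}{-6} = -3 - - \frac{5}{6} = -3 + \frac{5}{6} = - \frac{13}{6} \approx -2.1667$)
$y{\left(c \right)} = \frac{-2 + c}{28 + c}$ ($y{\left(c \right)} = \frac{c - 2}{c + 28} = \frac{-2 + c}{28 + c}$)
$\frac{1}{\left(-32 + k 16\right) + y{\left(26 \right)}} = \frac{1}{\left(-32 - \frac{104}{3}\right) + \frac{-2 + 26}{28 + 26}} = \frac{1}{\left(-32 - \frac{104}{3}\right) + \frac{1}{54} \cdot 24} = \frac{1}{- \frac{200}{3} + \frac{1}{54} \cdot 24} = \frac{1}{- \frac{200}{3} + \frac{4}{9}} = \frac{1}{- \frac{596}{9}} = - \frac{9}{596}$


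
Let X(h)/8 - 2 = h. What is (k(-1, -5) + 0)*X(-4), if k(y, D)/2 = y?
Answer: 32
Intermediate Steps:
X(h) = 16 + 8*h
k(y, D) = 2*y
(k(-1, -5) + 0)*X(-4) = (2*(-1) + 0)*(16 + 8*(-4)) = (-2 + 0)*(16 - 32) = -2*(-16) = 32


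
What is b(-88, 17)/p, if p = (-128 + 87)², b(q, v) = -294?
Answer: -294/1681 ≈ -0.17490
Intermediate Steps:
p = 1681 (p = (-41)² = 1681)
b(-88, 17)/p = -294/1681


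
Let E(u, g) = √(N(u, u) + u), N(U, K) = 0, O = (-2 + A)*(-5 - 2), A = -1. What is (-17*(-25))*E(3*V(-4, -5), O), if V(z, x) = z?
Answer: 850*I*√3 ≈ 1472.2*I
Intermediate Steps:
O = 21 (O = (-2 - 1)*(-5 - 2) = -3*(-7) = 21)
E(u, g) = √u (E(u, g) = √(0 + u) = √u)
(-17*(-25))*E(3*V(-4, -5), O) = (-17*(-25))*√(3*(-4)) = 425*√(-12) = 425*(2*I*√3) = 850*I*√3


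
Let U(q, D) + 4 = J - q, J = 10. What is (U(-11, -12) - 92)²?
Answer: 5625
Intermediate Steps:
U(q, D) = 6 - q (U(q, D) = -4 + (10 - q) = 6 - q)
(U(-11, -12) - 92)² = ((6 - 1*(-11)) - 92)² = ((6 + 11) - 92)² = (17 - 92)² = (-75)² = 5625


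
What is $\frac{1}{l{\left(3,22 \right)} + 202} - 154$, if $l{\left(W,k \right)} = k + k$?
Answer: $- \frac{37883}{246} \approx -154.0$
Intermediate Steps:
$l{\left(W,k \right)} = 2 k$
$\frac{1}{l{\left(3,22 \right)} + 202} - 154 = \frac{1}{2 \cdot 22 + 202} - 154 = \frac{1}{44 + 202} - 154 = \frac{1}{246} - 154 = - \frac{37883}{246}$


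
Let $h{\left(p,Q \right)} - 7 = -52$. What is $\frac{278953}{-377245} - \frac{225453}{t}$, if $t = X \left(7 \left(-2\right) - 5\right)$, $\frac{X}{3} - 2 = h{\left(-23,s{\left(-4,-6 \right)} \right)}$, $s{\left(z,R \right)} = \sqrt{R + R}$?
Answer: $- \frac{1504118084}{16221535} \approx -92.724$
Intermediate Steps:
$s{\left(z,R \right)} = \sqrt{2} \sqrt{R}$ ($s{\left(z,R \right)} = \sqrt{2 R} = \sqrt{2} \sqrt{R}$)
$h{\left(p,Q \right)} = -45$ ($h{\left(p,Q \right)} = 7 - 52 = -45$)
$X = -129$ ($X = 6 + 3 \left(-45\right) = 6 - 135 = -129$)
$t = 2451$ ($t = - 129 \left(7 \left(-2\right) - 5\right) = - 129 \left(-14 - 5\right) = \left(-129\right) \left(-19\right) = 2451$)
$\frac{278953}{-377245} - \frac{225453}{t} = \frac{278953}{-377245} - \frac{225453}{2451} = 278953 \left(- \frac{1}{377245}\right) - \frac{75151}{817} = - \frac{278953}{377245} - \frac{75151}{817} = - \frac{1504118084}{16221535}$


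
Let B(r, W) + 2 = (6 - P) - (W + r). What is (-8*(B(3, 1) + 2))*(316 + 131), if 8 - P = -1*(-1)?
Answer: 17880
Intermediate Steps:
P = 7 (P = 8 - (-1)*(-1) = 8 - 1*1 = 8 - 1 = 7)
B(r, W) = -3 - W - r (B(r, W) = -2 + ((6 - 1*7) - (W + r)) = -2 + ((6 - 7) + (-W - r)) = -2 + (-1 + (-W - r)) = -2 + (-1 - W - r) = -3 - W - r)
(-8*(B(3, 1) + 2))*(316 + 131) = (-8*((-3 - 1*1 - 1*3) + 2))*(316 + 131) = -8*((-3 - 1 - 3) + 2)*447 = -8*(-7 + 2)*447 = -8*(-5)*447 = 40*447 = 17880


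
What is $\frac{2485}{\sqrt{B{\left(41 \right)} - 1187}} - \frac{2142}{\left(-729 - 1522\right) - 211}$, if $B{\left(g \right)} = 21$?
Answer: $\frac{1071}{1231} - \frac{2485 i \sqrt{1166}}{1166} \approx 0.87002 - 72.774 i$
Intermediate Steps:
$\frac{2485}{\sqrt{B{\left(41 \right)} - 1187}} - \frac{2142}{\left(-729 - 1522\right) - 211} = \frac{2485}{\sqrt{21 - 1187}} - \frac{2142}{\left(-729 - 1522\right) - 211} = \frac{2485}{\sqrt{-1166}} - \frac{2142}{-2251 - 211} = \frac{2485}{i \sqrt{1166}} - \frac{2142}{-2462} = 2485 \left(- \frac{i \sqrt{1166}}{1166}\right) - - \frac{1071}{1231} = - \frac{2485 i \sqrt{1166}}{1166} + \frac{1071}{1231} = \frac{1071}{1231} - \frac{2485 i \sqrt{1166}}{1166}$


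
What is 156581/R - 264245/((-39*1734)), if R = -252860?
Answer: 28114021997/8549955180 ≈ 3.2882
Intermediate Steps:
156581/R - 264245/((-39*1734)) = 156581/(-252860) - 264245/((-39*1734)) = 156581*(-1/252860) - 264245/(-67626) = -156581/252860 - 264245*(-1/67626) = -156581/252860 + 264245/67626 = 28114021997/8549955180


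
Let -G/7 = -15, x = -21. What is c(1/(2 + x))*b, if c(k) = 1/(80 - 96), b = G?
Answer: -105/16 ≈ -6.5625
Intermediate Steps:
G = 105 (G = -7*(-15) = 105)
b = 105
c(k) = -1/16 (c(k) = 1/(-16) = -1/16)
c(1/(2 + x))*b = -1/16*105 = -105/16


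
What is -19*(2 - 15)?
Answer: 247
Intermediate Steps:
-19*(2 - 15) = -19*(-13) = 247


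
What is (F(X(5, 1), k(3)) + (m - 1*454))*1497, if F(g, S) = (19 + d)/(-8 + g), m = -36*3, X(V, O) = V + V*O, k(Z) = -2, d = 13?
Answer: -817362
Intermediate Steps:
X(V, O) = V + O*V
m = -108
F(g, S) = 32/(-8 + g) (F(g, S) = (19 + 13)/(-8 + g) = 32/(-8 + g))
(F(X(5, 1), k(3)) + (m - 1*454))*1497 = (32/(-8 + 5*(1 + 1)) + (-108 - 1*454))*1497 = (32/(-8 + 5*2) + (-108 - 454))*1497 = (32/(-8 + 10) - 562)*1497 = (32/2 - 562)*1497 = (32*(1/2) - 562)*1497 = (16 - 562)*1497 = -546*1497 = -817362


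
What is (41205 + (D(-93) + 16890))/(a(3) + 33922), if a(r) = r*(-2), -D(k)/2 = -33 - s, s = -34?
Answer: 58093/33916 ≈ 1.7128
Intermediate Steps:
D(k) = -2 (D(k) = -2*(-33 - 1*(-34)) = -2*(-33 + 34) = -2*1 = -2)
a(r) = -2*r
(41205 + (D(-93) + 16890))/(a(3) + 33922) = (41205 + (-2 + 16890))/(-2*3 + 33922) = (41205 + 16888)/(-6 + 33922) = 58093/33916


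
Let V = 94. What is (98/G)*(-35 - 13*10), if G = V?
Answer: -8085/47 ≈ -172.02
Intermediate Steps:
G = 94
(98/G)*(-35 - 13*10) = (98/94)*(-35 - 13*10) = (98*(1/94))*(-35 - 130) = (49/47)*(-165) = -8085/47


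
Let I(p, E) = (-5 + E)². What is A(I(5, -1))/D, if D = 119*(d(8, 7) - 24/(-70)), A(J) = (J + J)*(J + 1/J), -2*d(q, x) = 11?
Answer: -25940/6137 ≈ -4.2268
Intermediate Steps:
d(q, x) = -11/2 (d(q, x) = -½*11 = -11/2)
A(J) = 2*J*(J + 1/J) (A(J) = (2*J)*(J + 1/J) = 2*J*(J + 1/J))
D = -6137/10 (D = 119*(-11/2 - 24/(-70)) = 119*(-11/2 - 24*(-1/70)) = 119*(-11/2 + 12/35) = 119*(-361/70) = -6137/10 ≈ -613.70)
A(I(5, -1))/D = (2 + 2*((-5 - 1)²)²)/(-6137/10) = (2 + 2*((-6)²)²)*(-10/6137) = (2 + 2*36²)*(-10/6137) = (2 + 2*1296)*(-10/6137) = (2 + 2592)*(-10/6137) = 2594*(-10/6137) = -25940/6137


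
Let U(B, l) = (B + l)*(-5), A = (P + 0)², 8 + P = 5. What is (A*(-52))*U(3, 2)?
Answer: 11700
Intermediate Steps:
P = -3 (P = -8 + 5 = -3)
A = 9 (A = (-3 + 0)² = (-3)² = 9)
U(B, l) = -5*B - 5*l
(A*(-52))*U(3, 2) = (9*(-52))*(-5*3 - 5*2) = -468*(-15 - 10) = -468*(-25) = 11700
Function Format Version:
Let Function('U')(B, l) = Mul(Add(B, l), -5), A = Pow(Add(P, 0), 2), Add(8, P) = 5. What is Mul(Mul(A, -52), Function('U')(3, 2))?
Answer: 11700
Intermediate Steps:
P = -3 (P = Add(-8, 5) = -3)
A = 9 (A = Pow(Add(-3, 0), 2) = Pow(-3, 2) = 9)
Function('U')(B, l) = Add(Mul(-5, B), Mul(-5, l))
Mul(Mul(A, -52), Function('U')(3, 2)) = Mul(Mul(9, -52), Add(Mul(-5, 3), Mul(-5, 2))) = Mul(-468, Add(-15, -10)) = Mul(-468, -25) = 11700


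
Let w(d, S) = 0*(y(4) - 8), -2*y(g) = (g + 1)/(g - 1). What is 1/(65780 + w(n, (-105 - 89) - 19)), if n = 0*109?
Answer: 1/65780 ≈ 1.5202e-5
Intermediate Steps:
y(g) = -(1 + g)/(2*(-1 + g)) (y(g) = -(g + 1)/(2*(g - 1)) = -(1 + g)/(2*(-1 + g)))
n = 0
w(d, S) = 0 (w(d, S) = 0*((-1 - 1*4)/(2*(-1 + 4)) - 8) = 0*((1/2)*(-1 - 4)/3 - 8) = 0*((1/2)*(1/3)*(-5) - 8) = 0*(-5/6 - 8) = 0*(-53/6) = 0)
1/(65780 + w(n, (-105 - 89) - 19)) = 1/(65780 + 0) = 1/65780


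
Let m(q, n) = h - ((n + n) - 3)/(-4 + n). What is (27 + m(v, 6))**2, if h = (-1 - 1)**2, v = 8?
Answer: 2809/4 ≈ 702.25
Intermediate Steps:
h = 4 (h = (-2)**2 = 4)
m(q, n) = 4 - (-3 + 2*n)/(-4 + n) (m(q, n) = 4 - ((n + n) - 3)/(-4 + n) = 4 - (2*n - 3)/(-4 + n) = 4 - (-3 + 2*n)/(-4 + n))
(27 + m(v, 6))**2 = (27 + (-13 + 2*6)/(-4 + 6))**2 = (27 + (-13 + 12)/2)**2 = (27 + (1/2)*(-1))**2 = (27 - 1/2)**2 = (53/2)**2 = 2809/4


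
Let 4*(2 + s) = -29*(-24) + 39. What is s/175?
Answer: 727/700 ≈ 1.0386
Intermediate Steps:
s = 727/4 (s = -2 + (-29*(-24) + 39)/4 = -2 + (696 + 39)/4 = -2 + (¼)*735 = -2 + 735/4 = 727/4 ≈ 181.75)
s/175 = (727/4)/175 = (727/4)*(1/175) = 727/700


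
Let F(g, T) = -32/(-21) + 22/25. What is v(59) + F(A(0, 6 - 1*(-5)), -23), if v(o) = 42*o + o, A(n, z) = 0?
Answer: 1333187/525 ≈ 2539.4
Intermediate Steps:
F(g, T) = 1262/525 (F(g, T) = -32*(-1/21) + 22*(1/25) = 32/21 + 22/25 = 1262/525)
v(o) = 43*o
v(59) + F(A(0, 6 - 1*(-5)), -23) = 43*59 + 1262/525 = 2537 + 1262/525 = 1333187/525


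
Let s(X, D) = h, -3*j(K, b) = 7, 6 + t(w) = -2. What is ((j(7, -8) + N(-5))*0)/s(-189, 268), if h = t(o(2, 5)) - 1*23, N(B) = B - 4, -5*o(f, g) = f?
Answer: 0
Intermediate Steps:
o(f, g) = -f/5
t(w) = -8 (t(w) = -6 - 2 = -8)
j(K, b) = -7/3 (j(K, b) = -⅓*7 = -7/3)
N(B) = -4 + B
h = -31 (h = -8 - 1*23 = -8 - 23 = -31)
s(X, D) = -31
((j(7, -8) + N(-5))*0)/s(-189, 268) = ((-7/3 + (-4 - 5))*0)/(-31) = ((-7/3 - 9)*0)*(-1/31) = -34/3*0*(-1/31) = 0*(-1/31) = 0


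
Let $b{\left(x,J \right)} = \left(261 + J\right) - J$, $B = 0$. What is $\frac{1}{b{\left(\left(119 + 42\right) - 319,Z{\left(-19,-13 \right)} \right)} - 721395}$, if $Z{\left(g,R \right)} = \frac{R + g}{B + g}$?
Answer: $- \frac{1}{721134} \approx -1.3867 \cdot 10^{-6}$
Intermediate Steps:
$Z{\left(g,R \right)} = \frac{R + g}{g}$ ($Z{\left(g,R \right)} = \frac{R + g}{0 + g} = \frac{R + g}{g}$)
$b{\left(x,J \right)} = 261$
$\frac{1}{b{\left(\left(119 + 42\right) - 319,Z{\left(-19,-13 \right)} \right)} - 721395} = \frac{1}{261 - 721395} = \frac{1}{-721134} = - \frac{1}{721134}$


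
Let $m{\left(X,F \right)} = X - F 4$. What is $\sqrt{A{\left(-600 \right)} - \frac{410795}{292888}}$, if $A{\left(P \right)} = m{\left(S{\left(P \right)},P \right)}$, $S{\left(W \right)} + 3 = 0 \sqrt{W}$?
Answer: $\frac{\sqrt{51375611559502}}{146444} \approx 48.945$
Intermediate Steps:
$S{\left(W \right)} = -3$ ($S{\left(W \right)} = -3 + 0 \sqrt{W} = -3 + 0 = -3$)
$m{\left(X,F \right)} = X - 4 F$
$A{\left(P \right)} = -3 - 4 P$
$\sqrt{A{\left(-600 \right)} - \frac{410795}{292888}} = \sqrt{\left(-3 - -2400\right) - \frac{410795}{292888}} = \sqrt{\left(-3 + 2400\right) - \frac{410795}{292888}} = \sqrt{2397 - \frac{410795}{292888}} = \sqrt{\frac{701641741}{292888}} = \frac{\sqrt{51375611559502}}{146444}$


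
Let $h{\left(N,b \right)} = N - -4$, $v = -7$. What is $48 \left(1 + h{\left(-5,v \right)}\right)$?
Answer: $0$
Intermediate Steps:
$h{\left(N,b \right)} = 4 + N$ ($h{\left(N,b \right)} = N + 4 = 4 + N$)
$48 \left(1 + h{\left(-5,v \right)}\right) = 48 \left(1 + \left(4 - 5\right)\right) = 48 \left(1 - 1\right) = 48 \cdot 0 = 0$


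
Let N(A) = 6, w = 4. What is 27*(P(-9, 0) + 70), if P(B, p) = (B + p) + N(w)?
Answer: 1809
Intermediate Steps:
P(B, p) = 6 + B + p (P(B, p) = (B + p) + 6 = 6 + B + p)
27*(P(-9, 0) + 70) = 27*((6 - 9 + 0) + 70) = 27*(-3 + 70) = 27*67 = 1809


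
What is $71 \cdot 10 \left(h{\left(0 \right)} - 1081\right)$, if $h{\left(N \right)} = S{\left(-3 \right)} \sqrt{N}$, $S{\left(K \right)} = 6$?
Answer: $-767510$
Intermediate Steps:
$h{\left(N \right)} = 6 \sqrt{N}$
$71 \cdot 10 \left(h{\left(0 \right)} - 1081\right) = 71 \cdot 10 \left(6 \sqrt{0} - 1081\right) = 710 \left(6 \cdot 0 - 1081\right) = 710 \left(0 - 1081\right) = 710 \left(-1081\right) = -767510$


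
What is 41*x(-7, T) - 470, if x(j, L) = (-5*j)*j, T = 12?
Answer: -10515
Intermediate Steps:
x(j, L) = -5*j²
41*x(-7, T) - 470 = 41*(-5*(-7)²) - 470 = 41*(-5*49) - 470 = 41*(-245) - 470 = -10045 - 470 = -10515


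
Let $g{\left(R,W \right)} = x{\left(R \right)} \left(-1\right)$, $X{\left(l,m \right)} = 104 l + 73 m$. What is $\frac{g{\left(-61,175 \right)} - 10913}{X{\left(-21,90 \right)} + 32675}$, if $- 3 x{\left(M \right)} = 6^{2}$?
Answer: $- \frac{10901}{37061} \approx -0.29414$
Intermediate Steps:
$x{\left(M \right)} = -12$ ($x{\left(M \right)} = - \frac{6^{2}}{3} = \left(- \frac{1}{3}\right) 36 = -12$)
$X{\left(l,m \right)} = 73 m + 104 l$
$g{\left(R,W \right)} = 12$ ($g{\left(R,W \right)} = \left(-12\right) \left(-1\right) = 12$)
$\frac{g{\left(-61,175 \right)} - 10913}{X{\left(-21,90 \right)} + 32675} = \frac{12 - 10913}{\left(73 \cdot 90 + 104 \left(-21\right)\right) + 32675} = - \frac{10901}{\left(6570 - 2184\right) + 32675} = - \frac{10901}{4386 + 32675} = - \frac{10901}{37061}$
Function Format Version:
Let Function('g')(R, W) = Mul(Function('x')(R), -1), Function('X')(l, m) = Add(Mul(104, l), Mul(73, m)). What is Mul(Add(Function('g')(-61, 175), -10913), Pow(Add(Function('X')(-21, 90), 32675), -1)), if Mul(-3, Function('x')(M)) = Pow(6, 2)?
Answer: Rational(-10901, 37061) ≈ -0.29414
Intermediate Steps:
Function('x')(M) = -12 (Function('x')(M) = Mul(Rational(-1, 3), Pow(6, 2)) = Mul(Rational(-1, 3), 36) = -12)
Function('X')(l, m) = Add(Mul(73, m), Mul(104, l))
Function('g')(R, W) = 12 (Function('g')(R, W) = Mul(-12, -1) = 12)
Mul(Add(Function('g')(-61, 175), -10913), Pow(Add(Function('X')(-21, 90), 32675), -1)) = Mul(Add(12, -10913), Pow(Add(Add(Mul(73, 90), Mul(104, -21)), 32675), -1)) = Mul(-10901, Pow(Add(Add(6570, -2184), 32675), -1)) = Mul(-10901, Pow(Add(4386, 32675), -1)) = Mul(-10901, Pow(37061, -1)) = Mul(-10901, Rational(1, 37061)) = Rational(-10901, 37061)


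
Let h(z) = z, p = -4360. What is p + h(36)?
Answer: -4324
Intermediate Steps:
p + h(36) = -4360 + 36 = -4324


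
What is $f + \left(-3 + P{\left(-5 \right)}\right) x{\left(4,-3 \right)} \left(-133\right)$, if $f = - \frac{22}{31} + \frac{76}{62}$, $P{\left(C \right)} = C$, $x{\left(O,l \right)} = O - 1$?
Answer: $\frac{98968}{31} \approx 3192.5$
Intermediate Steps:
$x{\left(O,l \right)} = -1 + O$
$f = \frac{16}{31}$ ($f = \left(-22\right) \frac{1}{31} + 76 \cdot \frac{1}{62} = - \frac{22}{31} + \frac{38}{31} = \frac{16}{31} \approx 0.51613$)
$f + \left(-3 + P{\left(-5 \right)}\right) x{\left(4,-3 \right)} \left(-133\right) = \frac{16}{31} + \left(-3 - 5\right) \left(-1 + 4\right) \left(-133\right) = \frac{16}{31} + \left(-8\right) 3 \left(-133\right) = \frac{16}{31} - -3192 = \frac{16}{31} + 3192 = \frac{98968}{31}$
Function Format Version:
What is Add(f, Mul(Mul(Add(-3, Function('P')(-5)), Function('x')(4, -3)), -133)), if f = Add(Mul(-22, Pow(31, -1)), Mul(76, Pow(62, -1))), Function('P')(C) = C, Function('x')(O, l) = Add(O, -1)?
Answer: Rational(98968, 31) ≈ 3192.5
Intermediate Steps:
Function('x')(O, l) = Add(-1, O)
f = Rational(16, 31) (f = Add(Mul(-22, Rational(1, 31)), Mul(76, Rational(1, 62))) = Add(Rational(-22, 31), Rational(38, 31)) = Rational(16, 31) ≈ 0.51613)
Add(f, Mul(Mul(Add(-3, Function('P')(-5)), Function('x')(4, -3)), -133)) = Add(Rational(16, 31), Mul(Mul(Add(-3, -5), Add(-1, 4)), -133)) = Add(Rational(16, 31), Mul(Mul(-8, 3), -133)) = Add(Rational(16, 31), Mul(-24, -133)) = Add(Rational(16, 31), 3192) = Rational(98968, 31)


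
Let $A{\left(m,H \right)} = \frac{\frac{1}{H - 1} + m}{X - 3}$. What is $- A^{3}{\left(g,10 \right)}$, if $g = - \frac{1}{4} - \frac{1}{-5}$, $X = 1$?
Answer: $\frac{1331}{46656000} \approx 2.8528 \cdot 10^{-5}$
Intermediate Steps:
$g = - \frac{1}{20}$ ($g = \left(-1\right) \frac{1}{4} - - \frac{1}{5} = - \frac{1}{4} + \frac{1}{5} = - \frac{1}{20} \approx -0.05$)
$A{\left(m,H \right)} = - \frac{m}{2} - \frac{1}{2 \left(-1 + H\right)}$ ($A{\left(m,H \right)} = \frac{\frac{1}{H - 1} + m}{1 - 3} = \frac{\frac{1}{-1 + H} + m}{-2} = \left(m + \frac{1}{-1 + H}\right) \left(- \frac{1}{2}\right) = - \frac{m}{2} - \frac{1}{2 \left(-1 + H\right)}$)
$- A^{3}{\left(g,10 \right)} = - \left(\frac{1 - - \frac{1}{20} + 10 \left(- \frac{1}{20}\right)}{2 \left(1 - 10\right)}\right)^{3} = - \left(\frac{1 + \frac{1}{20} - \frac{1}{2}}{2 \left(1 - 10\right)}\right)^{3} = - \left(\frac{1}{2} \frac{1}{-9} \cdot \frac{11}{20}\right)^{3} = - \left(\frac{1}{2} \left(- \frac{1}{9}\right) \frac{11}{20}\right)^{3} = - \left(- \frac{11}{360}\right)^{3} = \left(-1\right) \left(- \frac{1331}{46656000}\right) = \frac{1331}{46656000}$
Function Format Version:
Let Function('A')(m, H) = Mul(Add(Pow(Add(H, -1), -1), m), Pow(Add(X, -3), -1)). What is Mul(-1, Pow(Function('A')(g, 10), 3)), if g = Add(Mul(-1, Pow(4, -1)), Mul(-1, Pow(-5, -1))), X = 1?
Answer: Rational(1331, 46656000) ≈ 2.8528e-5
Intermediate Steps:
g = Rational(-1, 20) (g = Add(Mul(-1, Rational(1, 4)), Mul(-1, Rational(-1, 5))) = Add(Rational(-1, 4), Rational(1, 5)) = Rational(-1, 20) ≈ -0.050000)
Function('A')(m, H) = Add(Mul(Rational(-1, 2), m), Mul(Rational(-1, 2), Pow(Add(-1, H), -1))) (Function('A')(m, H) = Mul(Add(Pow(Add(H, -1), -1), m), Pow(Add(1, -3), -1)) = Mul(Add(Pow(Add(-1, H), -1), m), Pow(-2, -1)) = Mul(Add(m, Pow(Add(-1, H), -1)), Rational(-1, 2)) = Add(Mul(Rational(-1, 2), m), Mul(Rational(-1, 2), Pow(Add(-1, H), -1))))
Mul(-1, Pow(Function('A')(g, 10), 3)) = Mul(-1, Pow(Mul(Rational(1, 2), Pow(Add(1, Mul(-1, 10)), -1), Add(1, Mul(-1, Rational(-1, 20)), Mul(10, Rational(-1, 20)))), 3)) = Mul(-1, Pow(Mul(Rational(1, 2), Pow(Add(1, -10), -1), Add(1, Rational(1, 20), Rational(-1, 2))), 3)) = Mul(-1, Pow(Mul(Rational(1, 2), Pow(-9, -1), Rational(11, 20)), 3)) = Mul(-1, Pow(Mul(Rational(1, 2), Rational(-1, 9), Rational(11, 20)), 3)) = Mul(-1, Pow(Rational(-11, 360), 3)) = Mul(-1, Rational(-1331, 46656000)) = Rational(1331, 46656000)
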